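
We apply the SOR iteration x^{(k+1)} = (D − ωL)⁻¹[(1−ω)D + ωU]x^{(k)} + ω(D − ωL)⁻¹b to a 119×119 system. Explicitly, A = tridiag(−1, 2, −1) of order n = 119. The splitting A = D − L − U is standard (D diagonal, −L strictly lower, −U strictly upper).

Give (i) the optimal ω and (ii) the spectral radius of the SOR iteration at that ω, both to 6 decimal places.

ω* = 1.948982, ρ_SOR = 0.948982

spectrum of D⁻¹(L+U) = {cos(kπ/120) : 1≤k≤119}; ρ_J = cos(π/120) = 0.999657.
1 − cos²(π/120) = sin²(π/120) ⇒ √(1−ρ_J²) = sin(π/120) = 0.0261769.
ω* = 2/(1+0.0261769) = 1.948982
[ρ_SOR] ω* − 1 = 0.948982.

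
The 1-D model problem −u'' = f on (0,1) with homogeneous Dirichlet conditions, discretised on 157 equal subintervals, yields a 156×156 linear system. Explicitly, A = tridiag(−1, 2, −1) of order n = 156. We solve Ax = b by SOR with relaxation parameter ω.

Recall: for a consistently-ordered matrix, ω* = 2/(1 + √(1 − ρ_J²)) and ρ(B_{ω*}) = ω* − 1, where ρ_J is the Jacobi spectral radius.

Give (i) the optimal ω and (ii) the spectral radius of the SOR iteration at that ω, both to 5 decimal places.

n=156: λ(B_J) = 1 − λ(A)/2 = cos(kπ/157); k=1 gives ρ_J = 0.99980.
1 − cos²(π/157) = sin²(π/157) ⇒ √(1−ρ_J²) = sin(π/157) = 0.020009.
ω* = 2/(1+0.020009) = 1.96077
[ρ_SOR] ω* − 1 = 0.96077.

ω* = 1.96077, ρ_SOR = 0.96077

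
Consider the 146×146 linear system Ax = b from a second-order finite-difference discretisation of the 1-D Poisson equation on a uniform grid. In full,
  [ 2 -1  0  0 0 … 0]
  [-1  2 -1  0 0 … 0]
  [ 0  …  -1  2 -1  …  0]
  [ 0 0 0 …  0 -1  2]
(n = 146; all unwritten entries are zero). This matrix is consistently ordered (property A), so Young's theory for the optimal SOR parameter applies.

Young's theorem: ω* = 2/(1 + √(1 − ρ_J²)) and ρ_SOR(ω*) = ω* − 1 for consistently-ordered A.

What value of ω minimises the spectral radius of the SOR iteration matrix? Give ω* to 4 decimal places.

B_J for the 146×146 system has eigenvalues cos(kπ/147); ρ_J = cos(π/147) = 0.9998.
1 − cos²(π/147) = sin²(π/147) ⇒ √(1−ρ_J²) = sin(π/147) = 0.02137.
ω* = 2/(1 + 0.02137) = 2/1.02137 = 1.9582.
ρ_SOR = ω* − 1 = 1.9582 − 1 = 0.9582.

ω* = 1.9582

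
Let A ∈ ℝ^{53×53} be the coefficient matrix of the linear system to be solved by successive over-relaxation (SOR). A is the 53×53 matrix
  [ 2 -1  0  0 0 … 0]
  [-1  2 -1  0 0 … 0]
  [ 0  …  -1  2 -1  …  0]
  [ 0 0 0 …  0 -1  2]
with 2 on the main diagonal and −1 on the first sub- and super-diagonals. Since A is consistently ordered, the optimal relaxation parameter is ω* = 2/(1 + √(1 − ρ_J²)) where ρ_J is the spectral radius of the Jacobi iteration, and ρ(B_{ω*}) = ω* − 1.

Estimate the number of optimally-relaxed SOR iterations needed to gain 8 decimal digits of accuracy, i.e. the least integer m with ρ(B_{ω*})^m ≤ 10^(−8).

[ρ_J] n=53: ρ(B_J) = cos(π/(n+1)) = cos(π/54) = 0.9983082.
1 − cos²(π/54) = sin²(π/54) ⇒ √(1−ρ_J²) = sin(π/54) = 0.0581448.
So ω* = 2/1.0581448 = 1.8901005 (Young).
[ρ_SOR] ω* − 1 = 0.8901005.
m ≥ 8·ln10 / (−ln 0.8901005) = 158.225; smallest integer m = 159.

m = 159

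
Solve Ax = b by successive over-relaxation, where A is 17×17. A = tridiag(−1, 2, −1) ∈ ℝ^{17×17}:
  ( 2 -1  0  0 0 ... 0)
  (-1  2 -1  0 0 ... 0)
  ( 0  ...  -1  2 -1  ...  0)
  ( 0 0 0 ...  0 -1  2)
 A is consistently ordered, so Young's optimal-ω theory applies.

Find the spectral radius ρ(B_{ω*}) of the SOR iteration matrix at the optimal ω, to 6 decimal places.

ρ_J = max_k |cos(kπ/18)| = cos(π/18) = 0.984808
root = sin(π/18) = 0.1736482  (since 1−cos² = sin²).
Young: ω* = 2/(1+√(1−ρ_J²)) = 2/(1+0.1736482) = 2/1.1736482 = 1.704088.
ρ_SOR = ω* − 1 = 1.704088 − 1 = 0.704088.

ρ_SOR = 0.704088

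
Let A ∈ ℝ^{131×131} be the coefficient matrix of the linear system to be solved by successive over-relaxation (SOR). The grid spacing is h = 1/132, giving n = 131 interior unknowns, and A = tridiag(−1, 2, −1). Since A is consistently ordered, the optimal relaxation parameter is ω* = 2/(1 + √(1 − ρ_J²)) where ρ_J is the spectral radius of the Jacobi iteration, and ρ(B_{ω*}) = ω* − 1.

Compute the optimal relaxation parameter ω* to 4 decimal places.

ω* = 1.9535

n=131: λ(B_J) = 1 − λ(A)/2 = cos(kπ/132); k=1 gives ρ_J = 0.9997.
√(1−ρ_J²) simplifies to sin(π/132) = 0.02380.
ω* = 2/(1 + 0.02380) = 2/1.02380 = 1.9535.
Hence ρ(B_{ω*}) = 1.9535 − 1 = 0.9535.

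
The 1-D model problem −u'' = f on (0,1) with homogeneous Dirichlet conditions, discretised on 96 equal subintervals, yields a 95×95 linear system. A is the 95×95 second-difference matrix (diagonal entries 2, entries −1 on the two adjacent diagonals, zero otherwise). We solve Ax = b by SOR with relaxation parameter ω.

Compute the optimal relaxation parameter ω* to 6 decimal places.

ω* = 1.936635

B_J for the 95×95 system has eigenvalues cos(kπ/96); ρ_J = cos(π/96) = 0.999465.
√(1 − cos²(π/96)) = sin(π/96) ≈ 0.0327191.
So ω* = 2/1.0327191 = 1.936635 (Young).
[ρ_SOR] ω* − 1 = 0.936635.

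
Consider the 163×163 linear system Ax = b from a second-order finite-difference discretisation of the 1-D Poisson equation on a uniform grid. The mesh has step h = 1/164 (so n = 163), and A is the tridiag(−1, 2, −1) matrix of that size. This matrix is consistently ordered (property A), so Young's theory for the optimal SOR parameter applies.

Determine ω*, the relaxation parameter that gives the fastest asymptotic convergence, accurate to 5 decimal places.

n=163: λ(B_J) = 1 − λ(A)/2 = cos(kπ/164); k=1 gives ρ_J = 0.99982.
√(1−ρ_J²) simplifies to sin(π/164) = 0.019155.
ω* = 2/(1 + 0.019155) = 2/1.019155 = 1.96241.
Hence ρ(B_{ω*}) = 1.96241 − 1 = 0.96241.

ω* = 1.96241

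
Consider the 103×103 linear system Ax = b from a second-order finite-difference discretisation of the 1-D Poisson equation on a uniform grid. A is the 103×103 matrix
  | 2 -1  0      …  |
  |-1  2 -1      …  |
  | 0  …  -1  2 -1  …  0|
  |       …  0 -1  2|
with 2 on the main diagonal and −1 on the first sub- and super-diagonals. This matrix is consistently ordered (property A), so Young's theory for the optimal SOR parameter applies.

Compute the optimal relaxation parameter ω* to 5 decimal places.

[ρ_J] n=103: ρ(B_J) = cos(π/(n+1)) = cos(π/104) = 0.99954.
√(1−ρ_J²) simplifies to sin(π/104) = 0.030203.
ω* = 2 / (1 + 0.030203) = 2 / 1.030203 ≈ 1.94136.
[ρ_SOR] ω* − 1 = 0.94136.

ω* = 1.94136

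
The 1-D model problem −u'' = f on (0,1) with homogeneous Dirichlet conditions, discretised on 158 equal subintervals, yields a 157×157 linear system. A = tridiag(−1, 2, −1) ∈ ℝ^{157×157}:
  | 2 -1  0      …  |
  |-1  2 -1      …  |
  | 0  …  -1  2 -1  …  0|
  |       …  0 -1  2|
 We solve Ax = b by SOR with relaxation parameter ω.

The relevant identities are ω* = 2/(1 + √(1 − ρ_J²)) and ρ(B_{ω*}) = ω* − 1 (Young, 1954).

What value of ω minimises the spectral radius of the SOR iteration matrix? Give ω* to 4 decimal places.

ω* = 1.9610

½·tridiag(1,0,1) at n=157: λ_k = cos(kπ/158); max |λ| at k=1 ⇒ ρ_J = cos(π/158) ≈ 0.9998.
1 − cos²(π/158) = sin²(π/158) ⇒ √(1−ρ_J²) = sin(π/158) = 0.01988.
[ω*] 2 ÷ (1 + 0.01988) = 2 ÷ 1.01988 = 1.9610.
At ω = 1.9610 every |λ(B_ω)| = ω−1, so ρ_SOR = 0.9610.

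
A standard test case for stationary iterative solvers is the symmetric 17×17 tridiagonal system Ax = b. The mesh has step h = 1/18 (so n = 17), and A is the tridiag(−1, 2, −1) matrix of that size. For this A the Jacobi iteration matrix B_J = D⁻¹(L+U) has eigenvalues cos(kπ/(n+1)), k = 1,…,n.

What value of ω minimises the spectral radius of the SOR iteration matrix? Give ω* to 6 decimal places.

½·tridiag(1,0,1) at n=17: λ_k = cos(kπ/18); max |λ| at k=1 ⇒ ρ_J = cos(π/18) ≈ 0.984808.
root = sin(π/18) = 0.1736482  (since 1−cos² = sin²).
ω* = 2 / (1 + 0.1736482) = 2 / 1.1736482 ≈ 1.704088.
ρ_SOR = ω* − 1 ≈ 0.704088.

ω* = 1.704088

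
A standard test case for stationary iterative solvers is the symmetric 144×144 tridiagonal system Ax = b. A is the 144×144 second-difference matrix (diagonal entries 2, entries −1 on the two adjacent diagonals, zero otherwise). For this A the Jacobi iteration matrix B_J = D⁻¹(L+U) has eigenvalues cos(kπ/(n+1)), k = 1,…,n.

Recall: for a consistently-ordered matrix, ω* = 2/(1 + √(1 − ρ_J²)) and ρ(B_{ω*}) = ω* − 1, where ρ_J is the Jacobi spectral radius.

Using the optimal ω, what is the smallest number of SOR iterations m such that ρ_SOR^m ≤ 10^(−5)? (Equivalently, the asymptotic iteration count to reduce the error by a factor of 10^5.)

m = 266

spectrum of D⁻¹(L+U) = {cos(kπ/145) : 1≤k≤144}; ρ_J = cos(π/145) = 0.9997653.
√(1−ρ_J²) = |sin(π/145)| = 0.0216645
ω* = 2/(1+0.0216645) = 1.9575898
Hence ρ(B_{ω*}) = 1.9575898 − 1 = 0.9575898.
m ≥ 5·ln10 / (−ln 0.9575898) = 265.667; smallest integer m = 266.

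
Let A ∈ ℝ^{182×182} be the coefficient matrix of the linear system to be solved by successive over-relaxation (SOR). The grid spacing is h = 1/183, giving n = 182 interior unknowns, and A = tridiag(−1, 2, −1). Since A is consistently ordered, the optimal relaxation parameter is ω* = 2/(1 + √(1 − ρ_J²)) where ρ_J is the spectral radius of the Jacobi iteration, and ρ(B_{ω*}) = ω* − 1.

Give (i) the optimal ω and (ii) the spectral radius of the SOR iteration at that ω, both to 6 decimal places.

ω* = 1.966247, ρ_SOR = 0.966247

B_J for the 182×182 system has eigenvalues cos(kπ/183); ρ_J = cos(π/183) = 0.999853.
√(1−ρ_J²) simplifies to sin(π/183) = 0.0171663.
Young: ω* = 2/(1+√(1−ρ_J²)) = 2/(1+0.0171663) = 2/1.0171663 = 1.966247.
Hence ρ(B_{ω*}) = 1.966247 − 1 = 0.966247.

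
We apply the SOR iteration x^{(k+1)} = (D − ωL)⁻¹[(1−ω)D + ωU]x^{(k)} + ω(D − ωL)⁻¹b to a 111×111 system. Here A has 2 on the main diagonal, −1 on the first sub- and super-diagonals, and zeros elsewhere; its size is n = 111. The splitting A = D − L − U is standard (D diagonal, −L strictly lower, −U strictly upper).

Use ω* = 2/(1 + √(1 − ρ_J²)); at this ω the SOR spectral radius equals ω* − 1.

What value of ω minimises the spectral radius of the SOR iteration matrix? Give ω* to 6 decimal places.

ω* = 1.945438

[ρ_J] n=111: ρ(B_J) = cos(π/(n+1)) = cos(π/112) = 0.999607.
√(1 − cos²(π/112)) = sin(π/112) ≈ 0.0280463.
[ω*] 2 ÷ (1 + 0.0280463) = 2 ÷ 1.0280463 = 1.945438.
ρ(B_{ω*}) = ω*−1 = 0.945438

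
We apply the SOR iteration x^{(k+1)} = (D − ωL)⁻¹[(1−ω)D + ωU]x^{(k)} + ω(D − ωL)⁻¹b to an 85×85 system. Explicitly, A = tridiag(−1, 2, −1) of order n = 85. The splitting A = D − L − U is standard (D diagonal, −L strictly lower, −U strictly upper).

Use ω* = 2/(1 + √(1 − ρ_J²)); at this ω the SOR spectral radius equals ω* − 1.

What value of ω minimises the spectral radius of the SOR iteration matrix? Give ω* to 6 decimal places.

ω* = 1.929530

With n=85, ρ(Jacobi) = cos(π/86) = 0.999333.
√(1−ρ_J²) simplifies to sin(π/86) = 0.0365220.
Young: ω* = 2/(1+√(1−ρ_J²)) = 2/(1+0.0365220) = 2/1.0365220 = 1.929530.
ρ_SOR = ω* − 1 ≈ 0.929530.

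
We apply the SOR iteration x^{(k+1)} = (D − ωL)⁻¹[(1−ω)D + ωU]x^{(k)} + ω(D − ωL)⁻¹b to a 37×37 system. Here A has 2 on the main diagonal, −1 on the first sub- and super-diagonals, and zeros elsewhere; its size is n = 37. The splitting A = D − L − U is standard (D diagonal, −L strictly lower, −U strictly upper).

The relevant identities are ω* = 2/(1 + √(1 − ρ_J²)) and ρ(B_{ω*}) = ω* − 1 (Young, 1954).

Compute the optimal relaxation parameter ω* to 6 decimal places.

B_J for the 37×37 system has eigenvalues cos(kπ/38); ρ_J = cos(π/38) = 0.996584.
1 − cos²(π/38) = sin²(π/38) ⇒ √(1−ρ_J²) = sin(π/38) = 0.0825793.
So ω* = 2/1.0825793 = 1.847440 (Young).
Hence ρ(B_{ω*}) = 1.847440 − 1 = 0.847440.

ω* = 1.847440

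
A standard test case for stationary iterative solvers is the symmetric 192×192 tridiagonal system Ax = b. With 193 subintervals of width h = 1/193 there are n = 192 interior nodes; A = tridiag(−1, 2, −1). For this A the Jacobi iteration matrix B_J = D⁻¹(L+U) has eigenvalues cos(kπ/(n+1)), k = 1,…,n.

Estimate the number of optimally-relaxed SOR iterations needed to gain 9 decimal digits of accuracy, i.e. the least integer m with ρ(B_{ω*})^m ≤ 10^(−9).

m = 637

B_J for the 192×192 system has eigenvalues cos(kπ/193); ρ_J = cos(π/193) = 0.9998675.
√(1−ρ_J²) = |sin(π/193)| = 0.0162770
ω* = 2/(1 + 0.0162770) = 2/1.0162770 = 1.9679674.
ρ_SOR = ω* − 1 ≈ 0.9679674.
9·ln10 = 20.7233; −ln(0.9679674) = 0.0325569; m = ⌈20.7233/0.0325569⌉ = ⌈636.526⌉ = 637.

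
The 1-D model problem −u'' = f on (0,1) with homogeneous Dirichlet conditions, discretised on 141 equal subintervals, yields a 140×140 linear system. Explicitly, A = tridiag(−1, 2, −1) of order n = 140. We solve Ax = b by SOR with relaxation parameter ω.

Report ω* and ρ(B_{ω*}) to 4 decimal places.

ω* = 1.9564, ρ_SOR = 0.9564

With n=140, ρ(Jacobi) = cos(π/141) = 0.9998.
√(1 − cos²(π/141)) = sin(π/141) ≈ 0.02228.
ω* = 2 / (1 + 0.02228) = 2 / 1.02228 ≈ 1.9564.
Hence ρ(B_{ω*}) = 1.9564 − 1 = 0.9564.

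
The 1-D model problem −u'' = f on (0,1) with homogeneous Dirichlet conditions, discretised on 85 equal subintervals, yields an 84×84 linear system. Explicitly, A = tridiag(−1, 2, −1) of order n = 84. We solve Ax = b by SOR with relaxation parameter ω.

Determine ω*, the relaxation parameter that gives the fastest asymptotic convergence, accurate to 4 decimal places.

spectrum of D⁻¹(L+U) = {cos(kπ/85) : 1≤k≤84}; ρ_J = cos(π/85) = 0.9993.
root = sin(π/85) = 0.03695  (since 1−cos² = sin²).
ω* = 2 / (1 + 0.03695) = 2 / 1.03695 ≈ 1.9287.
[ρ_SOR] ω* − 1 = 0.9287.

ω* = 1.9287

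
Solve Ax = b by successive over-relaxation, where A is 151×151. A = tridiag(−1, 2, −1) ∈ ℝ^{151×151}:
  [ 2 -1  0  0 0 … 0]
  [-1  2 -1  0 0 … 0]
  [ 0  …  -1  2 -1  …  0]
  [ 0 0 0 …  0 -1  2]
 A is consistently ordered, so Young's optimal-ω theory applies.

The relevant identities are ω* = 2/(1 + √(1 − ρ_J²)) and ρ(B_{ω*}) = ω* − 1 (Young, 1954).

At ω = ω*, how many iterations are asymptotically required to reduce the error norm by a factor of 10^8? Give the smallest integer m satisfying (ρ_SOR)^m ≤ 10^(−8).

[ρ_J] n=151: ρ(B_J) = cos(π/(n+1)) = cos(π/152) = 0.9997864.
√(1−ρ_J²) = |sin(π/152)| = 0.0206669
Young: ω* = 2/(1+√(1−ρ_J²)) = 2/(1+0.0206669) = 2/1.0206669 = 1.9595031.
and ρ(B_{ω*}) = 1.9595031 − 1 = 0.9595031.
m ≥ 8·ln10 / (−ln 0.9595031) = 445.593; smallest integer m = 446.

m = 446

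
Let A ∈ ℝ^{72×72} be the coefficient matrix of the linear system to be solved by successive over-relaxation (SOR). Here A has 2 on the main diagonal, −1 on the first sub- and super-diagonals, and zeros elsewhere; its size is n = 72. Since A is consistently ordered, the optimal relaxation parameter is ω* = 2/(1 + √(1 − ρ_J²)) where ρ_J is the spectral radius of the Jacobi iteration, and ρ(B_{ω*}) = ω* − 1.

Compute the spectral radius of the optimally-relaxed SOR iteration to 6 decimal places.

With n=72, ρ(Jacobi) = cos(π/73) = 0.999074.
√(1 − cos²(π/73)) = sin(π/73) ≈ 0.0430222.
ω* = 2 / (1 + 0.0430222) = 2 / 1.0430222 ≈ 1.917505.
and ρ(B_{ω*}) = 1.917505 − 1 = 0.917505.

ρ_SOR = 0.917505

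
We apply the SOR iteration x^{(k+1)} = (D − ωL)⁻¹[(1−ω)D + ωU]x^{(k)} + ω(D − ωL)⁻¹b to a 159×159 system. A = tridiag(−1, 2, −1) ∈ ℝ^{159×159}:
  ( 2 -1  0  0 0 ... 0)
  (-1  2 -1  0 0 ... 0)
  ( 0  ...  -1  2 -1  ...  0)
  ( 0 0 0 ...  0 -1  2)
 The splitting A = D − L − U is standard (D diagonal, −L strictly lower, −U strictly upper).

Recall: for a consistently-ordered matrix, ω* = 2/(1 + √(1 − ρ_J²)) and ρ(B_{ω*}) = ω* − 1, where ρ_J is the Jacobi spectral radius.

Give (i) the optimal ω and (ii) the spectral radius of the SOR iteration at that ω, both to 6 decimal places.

ω* = 1.961489, ρ_SOR = 0.961489

B_J for the 159×159 system has eigenvalues cos(kπ/160); ρ_J = cos(π/160) = 0.999807.
√(1−ρ_J²) simplifies to sin(π/160) = 0.0196337.
[ω*] 2 ÷ (1 + 0.0196337) = 2 ÷ 1.0196337 = 1.961489.
ρ(B_{ω*}) = ω*−1 = 0.961489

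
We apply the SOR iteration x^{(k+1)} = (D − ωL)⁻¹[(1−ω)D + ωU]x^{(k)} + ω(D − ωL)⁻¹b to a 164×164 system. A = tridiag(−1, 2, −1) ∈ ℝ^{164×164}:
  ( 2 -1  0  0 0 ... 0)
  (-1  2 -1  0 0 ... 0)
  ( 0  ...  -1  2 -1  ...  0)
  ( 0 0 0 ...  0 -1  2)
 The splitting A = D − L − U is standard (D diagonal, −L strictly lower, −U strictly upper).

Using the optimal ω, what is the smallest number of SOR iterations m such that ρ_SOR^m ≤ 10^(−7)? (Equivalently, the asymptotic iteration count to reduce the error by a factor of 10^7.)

n=164: λ(B_J) = 1 − λ(A)/2 = cos(kπ/165); k=1 gives ρ_J = 0.9998187.
√(1−ρ_J²) simplifies to sin(π/165) = 0.0190388.
[ω*] 2 ÷ (1 + 0.0190388) = 2 ÷ 1.0190388 = 1.9626338.
ρ_SOR = ω* − 1 ≈ 0.9626338.
Need (0.9626338)^m ≤ 10^(−7): m ≥ 7·ln10/|ln 0.9626338| = 16.1181/0.0380822 = 423.245 ⇒ m = 424.

m = 424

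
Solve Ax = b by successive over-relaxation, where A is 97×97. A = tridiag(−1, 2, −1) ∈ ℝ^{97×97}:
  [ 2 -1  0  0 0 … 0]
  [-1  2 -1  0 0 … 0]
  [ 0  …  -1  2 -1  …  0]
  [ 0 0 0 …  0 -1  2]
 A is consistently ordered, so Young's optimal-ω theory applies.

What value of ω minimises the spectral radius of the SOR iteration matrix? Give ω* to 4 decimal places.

With n=97, ρ(Jacobi) = cos(π/98) = 0.9995.
1 − cos²(π/98) = sin²(π/98) ⇒ √(1−ρ_J²) = sin(π/98) = 0.03205.
Young: ω* = 2/(1+√(1−ρ_J²)) = 2/(1+0.03205) = 2/1.03205 = 1.9379.
and ρ(B_{ω*}) = 1.9379 − 1 = 0.9379.

ω* = 1.9379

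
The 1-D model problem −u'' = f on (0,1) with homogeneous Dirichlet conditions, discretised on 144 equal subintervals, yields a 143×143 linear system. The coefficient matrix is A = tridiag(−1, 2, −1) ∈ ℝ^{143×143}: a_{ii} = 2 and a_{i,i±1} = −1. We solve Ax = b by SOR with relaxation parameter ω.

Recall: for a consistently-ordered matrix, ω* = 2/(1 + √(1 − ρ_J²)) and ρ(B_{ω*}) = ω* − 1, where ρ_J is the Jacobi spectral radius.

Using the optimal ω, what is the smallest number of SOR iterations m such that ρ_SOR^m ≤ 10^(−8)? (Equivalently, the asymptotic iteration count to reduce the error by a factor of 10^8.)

n=143: λ(B_J) = 1 − λ(A)/2 = cos(kπ/144); k=1 gives ρ_J = 0.9997620.
√(1−ρ_J²) = |sin(π/144)| = 0.0218149
ω* = 2/(1 + 0.0218149) = 2/1.0218149 = 1.9573017.
ρ(B_{ω*}) = ω*−1 = 0.9573017
(0.9573017)^m ≤ 10^{−8}  ⇒  m·ln(0.9573017) ≤ −8·ln10  ⇒  m ≥ 422.138  ⇒  m = 423

m = 423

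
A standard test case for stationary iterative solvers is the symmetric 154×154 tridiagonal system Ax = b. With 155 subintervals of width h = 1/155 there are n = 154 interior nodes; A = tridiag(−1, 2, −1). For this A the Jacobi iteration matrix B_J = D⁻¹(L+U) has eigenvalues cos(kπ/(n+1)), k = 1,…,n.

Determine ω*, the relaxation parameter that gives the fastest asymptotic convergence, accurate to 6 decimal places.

ω* = 1.960271

With n=154, ρ(Jacobi) = cos(π/155) = 0.999795.
1 − cos²(π/155) = sin²(π/155) ⇒ √(1−ρ_J²) = sin(π/155) = 0.0202670.
ω* = 2/(1 + 0.0202670) = 2/1.0202670 = 1.960271.
ρ_SOR = ω* − 1 ≈ 0.960271.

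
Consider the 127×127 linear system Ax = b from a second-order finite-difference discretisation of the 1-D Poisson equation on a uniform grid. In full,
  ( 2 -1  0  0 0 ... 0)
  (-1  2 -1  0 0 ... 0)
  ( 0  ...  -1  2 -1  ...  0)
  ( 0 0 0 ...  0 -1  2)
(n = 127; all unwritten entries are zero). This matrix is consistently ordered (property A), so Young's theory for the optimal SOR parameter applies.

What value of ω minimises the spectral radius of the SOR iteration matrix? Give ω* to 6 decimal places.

[ρ_J] n=127: ρ(B_J) = cos(π/(n+1)) = cos(π/128) = 0.999699.
√(1−ρ_J²) simplifies to sin(π/128) = 0.0245412.
ω* = 2/(1 + 0.0245412) = 2/1.0245412 = 1.952093.
[ρ_SOR] ω* − 1 = 0.952093.

ω* = 1.952093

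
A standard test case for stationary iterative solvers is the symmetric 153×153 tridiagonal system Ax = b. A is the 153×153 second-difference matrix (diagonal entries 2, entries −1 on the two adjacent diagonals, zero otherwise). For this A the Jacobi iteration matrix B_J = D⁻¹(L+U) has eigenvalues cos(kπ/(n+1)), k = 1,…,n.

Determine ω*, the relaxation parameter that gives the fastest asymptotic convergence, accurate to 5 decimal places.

B_J for the 153×153 system has eigenvalues cos(kπ/154); ρ_J = cos(π/154) = 0.99979.
√(1 − cos²(π/154)) = sin(π/154) ≈ 0.020399.
ω* = 2 / (1 + 0.020399) = 2 / 1.020399 ≈ 1.96002.
ρ_SOR = ω* − 1 = 1.96002 − 1 = 0.96002.

ω* = 1.96002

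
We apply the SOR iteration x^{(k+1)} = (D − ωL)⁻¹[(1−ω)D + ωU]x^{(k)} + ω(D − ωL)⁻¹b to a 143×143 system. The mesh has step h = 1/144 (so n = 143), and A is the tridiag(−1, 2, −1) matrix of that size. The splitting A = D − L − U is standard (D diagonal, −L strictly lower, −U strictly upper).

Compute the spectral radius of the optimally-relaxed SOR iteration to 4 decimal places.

B_J for the 143×143 system has eigenvalues cos(kπ/144); ρ_J = cos(π/144) = 0.9998.
1 − cos²(π/144) = sin²(π/144) ⇒ √(1−ρ_J²) = sin(π/144) = 0.02181.
Then 2/(1+√(1−ρ_J²)) = 2/(1+0.02181); ω* = 2/1.02181 = 1.9573.
At ω = 1.9573 every |λ(B_ω)| = ω−1, so ρ_SOR = 0.9573.

ρ_SOR = 0.9573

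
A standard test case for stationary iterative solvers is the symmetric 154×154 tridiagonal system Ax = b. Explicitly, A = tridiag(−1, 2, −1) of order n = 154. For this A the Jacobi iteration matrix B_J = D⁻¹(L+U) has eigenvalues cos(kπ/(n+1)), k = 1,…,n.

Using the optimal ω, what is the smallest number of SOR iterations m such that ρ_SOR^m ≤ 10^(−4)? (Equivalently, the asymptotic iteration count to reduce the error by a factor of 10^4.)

[ρ_J] n=154: ρ(B_J) = cos(π/(n+1)) = cos(π/155) = 0.9997946.
root = sin(π/155) = 0.0202670  (since 1−cos² = sin²).
ω* = 2/(1+0.0202670) = 1.9602712
and ρ(B_{ω*}) = 1.9602712 − 1 = 0.9602712.
For 4 digits: m = 4·ln10 / (−ln 0.9602712) = 9.21034/0.0405395 = 227.194; round up → m = 228.

m = 228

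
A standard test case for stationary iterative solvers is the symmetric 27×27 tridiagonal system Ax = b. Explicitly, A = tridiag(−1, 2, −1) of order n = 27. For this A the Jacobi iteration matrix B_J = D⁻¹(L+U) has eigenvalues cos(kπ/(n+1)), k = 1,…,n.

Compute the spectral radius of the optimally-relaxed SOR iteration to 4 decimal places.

ρ_SOR = 0.7986

B_J for the 27×27 system has eigenvalues cos(kπ/28); ρ_J = cos(π/28) = 0.9937.
√(1−ρ_J²) = |sin(π/28)| = 0.11196
[ω*] 2 ÷ (1 + 0.11196) = 2 ÷ 1.11196 = 1.7986.
ρ_SOR = ω* − 1 ≈ 0.7986.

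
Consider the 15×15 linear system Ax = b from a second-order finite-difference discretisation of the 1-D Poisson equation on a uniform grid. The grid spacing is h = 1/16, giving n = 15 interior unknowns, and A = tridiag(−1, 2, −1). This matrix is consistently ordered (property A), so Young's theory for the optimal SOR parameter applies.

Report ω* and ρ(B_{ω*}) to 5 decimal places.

n=15: λ(B_J) = 1 − λ(A)/2 = cos(kπ/16); k=1 gives ρ_J = 0.98079.
√(1 − cos²(π/16)) = sin(π/16) ≈ 0.195090.
So ω* = 2/1.195090 = 1.67351 (Young).
ρ_SOR = ω* − 1 ≈ 0.67351.

ω* = 1.67351, ρ_SOR = 0.67351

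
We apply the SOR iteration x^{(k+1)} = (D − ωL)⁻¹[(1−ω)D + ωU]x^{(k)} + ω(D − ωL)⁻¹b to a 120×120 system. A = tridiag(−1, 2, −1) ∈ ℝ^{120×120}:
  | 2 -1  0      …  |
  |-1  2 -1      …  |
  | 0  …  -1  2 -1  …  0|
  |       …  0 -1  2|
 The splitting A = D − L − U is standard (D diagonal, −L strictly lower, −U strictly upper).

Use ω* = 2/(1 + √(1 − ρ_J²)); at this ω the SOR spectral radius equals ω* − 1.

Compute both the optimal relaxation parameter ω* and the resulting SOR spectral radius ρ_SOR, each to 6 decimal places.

spectrum of D⁻¹(L+U) = {cos(kπ/121) : 1≤k≤120}; ρ_J = cos(π/121) = 0.999663.
√(1−ρ_J²) simplifies to sin(π/121) = 0.0259607.
So ω* = 2/1.0259607 = 1.949392 (Young).
[ρ_SOR] ω* − 1 = 0.949392.

ω* = 1.949392, ρ_SOR = 0.949392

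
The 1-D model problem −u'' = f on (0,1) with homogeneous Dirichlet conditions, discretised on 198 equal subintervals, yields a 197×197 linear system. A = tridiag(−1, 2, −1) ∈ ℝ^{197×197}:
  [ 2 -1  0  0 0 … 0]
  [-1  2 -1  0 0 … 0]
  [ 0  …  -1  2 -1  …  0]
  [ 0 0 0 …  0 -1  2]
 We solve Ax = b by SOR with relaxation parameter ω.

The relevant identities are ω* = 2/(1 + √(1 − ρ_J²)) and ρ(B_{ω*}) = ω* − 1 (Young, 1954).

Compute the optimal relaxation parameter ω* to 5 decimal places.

ω* = 1.96876

spectrum of D⁻¹(L+U) = {cos(kπ/198) : 1≤k≤197}; ρ_J = cos(π/198) = 0.99987.
1 − cos²(π/198) = sin²(π/198) ⇒ √(1−ρ_J²) = sin(π/198) = 0.015866.
ω* = 2/(1+0.015866) = 1.96876
and ρ(B_{ω*}) = 1.96876 − 1 = 0.96876.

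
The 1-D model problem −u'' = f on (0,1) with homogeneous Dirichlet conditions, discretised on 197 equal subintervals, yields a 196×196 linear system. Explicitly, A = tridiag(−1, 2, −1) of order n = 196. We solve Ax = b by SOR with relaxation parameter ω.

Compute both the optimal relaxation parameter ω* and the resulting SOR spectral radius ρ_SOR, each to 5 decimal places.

ρ_J = max_k |cos(kπ/197)| = cos(π/197) = 0.99987
root = sin(π/197) = 0.015946  (since 1−cos² = sin²).
[ω*] 2 ÷ (1 + 0.015946) = 2 ÷ 1.015946 = 1.96861.
At ω = 1.96861 every |λ(B_ω)| = ω−1, so ρ_SOR = 0.96861.

ω* = 1.96861, ρ_SOR = 0.96861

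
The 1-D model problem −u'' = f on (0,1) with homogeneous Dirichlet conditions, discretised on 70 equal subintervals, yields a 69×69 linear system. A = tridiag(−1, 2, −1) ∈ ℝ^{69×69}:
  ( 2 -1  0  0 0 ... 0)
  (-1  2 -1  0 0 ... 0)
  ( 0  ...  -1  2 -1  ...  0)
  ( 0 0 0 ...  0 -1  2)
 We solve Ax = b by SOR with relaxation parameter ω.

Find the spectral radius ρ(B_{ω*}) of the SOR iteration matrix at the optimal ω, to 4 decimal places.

ρ_SOR = 0.9141

½·tridiag(1,0,1) at n=69: λ_k = cos(kπ/70); max |λ| at k=1 ⇒ ρ_J = cos(π/70) ≈ 0.9990.
1 − cos²(π/70) = sin²(π/70) ⇒ √(1−ρ_J²) = sin(π/70) = 0.04486.
ω* = 2/(1+0.04486) = 1.9141
and ρ(B_{ω*}) = 1.9141 − 1 = 0.9141.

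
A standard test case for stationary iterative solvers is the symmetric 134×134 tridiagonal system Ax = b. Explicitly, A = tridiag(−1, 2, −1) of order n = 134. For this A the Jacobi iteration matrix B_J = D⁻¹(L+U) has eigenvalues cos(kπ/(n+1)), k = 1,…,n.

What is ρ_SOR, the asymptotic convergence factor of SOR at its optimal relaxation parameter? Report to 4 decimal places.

½·tridiag(1,0,1) at n=134: λ_k = cos(kπ/135); max |λ| at k=1 ⇒ ρ_J = cos(π/135) ≈ 0.9997.
√(1 − cos²(π/135)) = sin(π/135) ≈ 0.02327.
Young: ω* = 2/(1+√(1−ρ_J²)) = 2/(1+0.02327) = 2/1.02327 = 1.9545.
ρ_SOR = ω* − 1 = 1.9545 − 1 = 0.9545.

ρ_SOR = 0.9545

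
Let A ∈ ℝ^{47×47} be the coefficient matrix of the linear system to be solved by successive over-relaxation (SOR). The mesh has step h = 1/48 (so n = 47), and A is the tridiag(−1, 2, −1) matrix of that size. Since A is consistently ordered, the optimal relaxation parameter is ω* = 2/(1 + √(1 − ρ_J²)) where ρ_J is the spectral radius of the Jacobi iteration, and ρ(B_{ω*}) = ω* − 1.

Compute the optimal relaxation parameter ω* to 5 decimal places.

ω* = 1.87722

[ρ_J] n=47: ρ(B_J) = cos(π/(n+1)) = cos(π/48) = 0.99786.
√(1 − cos²(π/48)) = sin(π/48) ≈ 0.065403.
ω* = 2 / (1 + 0.065403) = 2 / 1.065403 ≈ 1.87722.
At ω = 1.87722 every |λ(B_ω)| = ω−1, so ρ_SOR = 0.87722.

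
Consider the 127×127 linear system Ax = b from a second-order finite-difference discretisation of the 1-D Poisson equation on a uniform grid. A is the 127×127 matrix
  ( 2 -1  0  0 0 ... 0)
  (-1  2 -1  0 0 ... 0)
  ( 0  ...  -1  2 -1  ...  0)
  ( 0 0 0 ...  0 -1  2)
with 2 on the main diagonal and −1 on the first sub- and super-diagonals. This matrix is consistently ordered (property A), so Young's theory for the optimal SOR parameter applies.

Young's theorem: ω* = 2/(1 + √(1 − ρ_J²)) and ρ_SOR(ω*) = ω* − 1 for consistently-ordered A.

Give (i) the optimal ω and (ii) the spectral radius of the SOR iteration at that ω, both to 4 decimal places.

½·tridiag(1,0,1) at n=127: λ_k = cos(kπ/128); max |λ| at k=1 ⇒ ρ_J = cos(π/128) ≈ 0.9997.
√(1 − cos²(π/128)) = sin(π/128) ≈ 0.02454.
Then 2/(1+√(1−ρ_J²)) = 2/(1+0.02454); ω* = 2/1.02454 = 1.9521.
ρ_SOR = ω* − 1 ≈ 0.9521.

ω* = 1.9521, ρ_SOR = 0.9521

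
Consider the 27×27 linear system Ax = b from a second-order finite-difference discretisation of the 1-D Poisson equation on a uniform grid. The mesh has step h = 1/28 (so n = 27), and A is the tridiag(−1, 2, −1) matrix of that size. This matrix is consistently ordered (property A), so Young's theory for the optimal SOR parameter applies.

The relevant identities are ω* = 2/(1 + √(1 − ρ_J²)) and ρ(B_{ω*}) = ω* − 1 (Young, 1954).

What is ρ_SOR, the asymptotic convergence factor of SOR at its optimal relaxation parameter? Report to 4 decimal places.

B_J for the 27×27 system has eigenvalues cos(kπ/28); ρ_J = cos(π/28) = 0.9937.
√(1−ρ_J²) = |sin(π/28)| = 0.11196
ω* = 2/(1+0.11196) = 1.7986
At ω = 1.7986 every |λ(B_ω)| = ω−1, so ρ_SOR = 0.7986.

ρ_SOR = 0.7986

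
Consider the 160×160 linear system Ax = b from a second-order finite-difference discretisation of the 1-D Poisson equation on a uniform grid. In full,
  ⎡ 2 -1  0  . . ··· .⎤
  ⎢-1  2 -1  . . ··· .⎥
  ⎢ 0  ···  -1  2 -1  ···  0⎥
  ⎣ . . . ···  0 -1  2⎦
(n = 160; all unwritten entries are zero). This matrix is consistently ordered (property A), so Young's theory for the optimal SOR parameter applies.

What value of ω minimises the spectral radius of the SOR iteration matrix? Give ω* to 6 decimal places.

½·tridiag(1,0,1) at n=160: λ_k = cos(kπ/161); max |λ| at k=1 ⇒ ρ_J = cos(π/161) ≈ 0.999810.
1 − cos²(π/161) = sin²(π/161) ⇒ √(1−ρ_J²) = sin(π/161) = 0.0195118.
[ω*] 2 ÷ (1 + 0.0195118) = 2 ÷ 1.0195118 = 1.961723.
ρ(B_{ω*}) = ω*−1 = 0.961723

ω* = 1.961723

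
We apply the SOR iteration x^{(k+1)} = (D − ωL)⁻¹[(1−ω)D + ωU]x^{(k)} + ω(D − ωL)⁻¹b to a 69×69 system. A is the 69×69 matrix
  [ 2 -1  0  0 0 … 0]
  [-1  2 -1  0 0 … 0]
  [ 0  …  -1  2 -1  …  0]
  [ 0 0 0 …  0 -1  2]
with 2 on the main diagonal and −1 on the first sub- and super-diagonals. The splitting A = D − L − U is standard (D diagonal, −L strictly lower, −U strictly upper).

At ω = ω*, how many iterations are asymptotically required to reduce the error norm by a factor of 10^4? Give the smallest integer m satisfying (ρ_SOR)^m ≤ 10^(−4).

spectrum of D⁻¹(L+U) = {cos(kπ/70) : 1≤k≤69}; ρ_J = cos(π/70) = 0.9989931.
√(1−ρ_J²) = |sin(π/70)| = 0.0448648
ω* = 2/(1+0.0448648) = 1.9141232
ρ(B_{ω*}) = ω*−1 = 0.9141232
ρ_SOR^m ≤ 10^(−4) ⇔ m ≥ 4·ln10/(−ln 0.9141232) = 9.21034/0.0897899 = 102.577; m = ⌈102.577⌉ = 103.

m = 103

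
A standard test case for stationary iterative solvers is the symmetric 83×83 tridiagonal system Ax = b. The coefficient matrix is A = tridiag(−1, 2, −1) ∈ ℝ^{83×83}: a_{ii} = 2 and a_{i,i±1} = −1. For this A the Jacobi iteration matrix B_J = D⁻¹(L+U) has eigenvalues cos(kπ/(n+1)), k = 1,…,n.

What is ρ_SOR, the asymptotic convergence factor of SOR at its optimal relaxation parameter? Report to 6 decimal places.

ρ_SOR = 0.927913

ρ_J = max_k |cos(kπ/84)| = cos(π/84) = 0.999301
root = sin(π/84) = 0.0373912  (since 1−cos² = sin²).
ω* = 2/(1 + 0.0373912) = 2/1.0373912 = 1.927913.
ρ_SOR = ω* − 1 = 1.927913 − 1 = 0.927913.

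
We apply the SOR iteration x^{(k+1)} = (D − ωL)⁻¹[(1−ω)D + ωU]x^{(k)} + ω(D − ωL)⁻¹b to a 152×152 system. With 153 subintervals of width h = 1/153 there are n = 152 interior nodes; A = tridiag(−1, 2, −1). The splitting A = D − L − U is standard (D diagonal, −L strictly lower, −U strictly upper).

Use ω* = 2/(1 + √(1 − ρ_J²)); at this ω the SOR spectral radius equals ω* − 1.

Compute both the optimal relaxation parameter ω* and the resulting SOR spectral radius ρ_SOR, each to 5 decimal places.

ω* = 1.95976, ρ_SOR = 0.95976

spectrum of D⁻¹(L+U) = {cos(kπ/153) : 1≤k≤152}; ρ_J = cos(π/153) = 0.99979.
√(1−ρ_J²) simplifies to sin(π/153) = 0.020532.
ω* = 2/(1 + 0.020532) = 2/1.020532 = 1.95976.
At ω = 1.95976 every |λ(B_ω)| = ω−1, so ρ_SOR = 0.95976.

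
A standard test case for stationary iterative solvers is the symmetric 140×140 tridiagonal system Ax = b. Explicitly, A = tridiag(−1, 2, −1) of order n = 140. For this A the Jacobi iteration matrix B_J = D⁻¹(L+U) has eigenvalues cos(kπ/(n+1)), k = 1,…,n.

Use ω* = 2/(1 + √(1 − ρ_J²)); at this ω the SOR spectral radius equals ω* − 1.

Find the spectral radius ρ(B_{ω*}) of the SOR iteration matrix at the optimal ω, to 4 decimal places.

With n=140, ρ(Jacobi) = cos(π/141) = 0.9998.
√(1−ρ_J²) simplifies to sin(π/141) = 0.02228.
[ω*] 2 ÷ (1 + 0.02228) = 2 ÷ 1.02228 = 1.9564.
ρ(B_{ω*}) = ω*−1 = 0.9564

ρ_SOR = 0.9564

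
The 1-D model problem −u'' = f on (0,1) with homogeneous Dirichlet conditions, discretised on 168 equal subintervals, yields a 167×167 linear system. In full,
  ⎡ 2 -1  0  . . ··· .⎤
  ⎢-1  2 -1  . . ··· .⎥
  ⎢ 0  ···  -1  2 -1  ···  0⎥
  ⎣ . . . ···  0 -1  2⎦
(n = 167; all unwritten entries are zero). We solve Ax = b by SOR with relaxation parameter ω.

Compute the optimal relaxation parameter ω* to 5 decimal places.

ω* = 1.96329

½·tridiag(1,0,1) at n=167: λ_k = cos(kπ/168); max |λ| at k=1 ⇒ ρ_J = cos(π/168) ≈ 0.99983.
√(1 − cos²(π/168)) = sin(π/168) ≈ 0.018699.
ω* = 2/(1+0.018699) = 1.96329
At ω = 1.96329 every |λ(B_ω)| = ω−1, so ρ_SOR = 0.96329.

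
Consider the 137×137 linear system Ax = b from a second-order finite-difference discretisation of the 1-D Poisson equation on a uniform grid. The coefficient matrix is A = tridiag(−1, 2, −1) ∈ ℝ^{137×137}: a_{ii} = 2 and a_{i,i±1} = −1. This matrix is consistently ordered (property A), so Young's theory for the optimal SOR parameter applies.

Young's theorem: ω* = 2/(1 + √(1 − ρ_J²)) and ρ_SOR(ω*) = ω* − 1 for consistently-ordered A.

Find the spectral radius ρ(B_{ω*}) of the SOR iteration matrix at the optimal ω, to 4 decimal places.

With n=137, ρ(Jacobi) = cos(π/138) = 0.9997.
√(1 − cos²(π/138)) = sin(π/138) ≈ 0.02276.
[ω*] 2 ÷ (1 + 0.02276) = 2 ÷ 1.02276 = 1.9555.
[ρ_SOR] ω* − 1 = 0.9555.

ρ_SOR = 0.9555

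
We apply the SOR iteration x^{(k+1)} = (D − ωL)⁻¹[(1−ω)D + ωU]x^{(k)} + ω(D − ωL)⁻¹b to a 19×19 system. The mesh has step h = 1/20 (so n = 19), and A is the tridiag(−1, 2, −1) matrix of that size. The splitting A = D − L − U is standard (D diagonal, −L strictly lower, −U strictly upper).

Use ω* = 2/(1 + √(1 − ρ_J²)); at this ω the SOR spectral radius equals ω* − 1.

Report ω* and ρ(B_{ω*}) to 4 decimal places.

spectrum of D⁻¹(L+U) = {cos(kπ/20) : 1≤k≤19}; ρ_J = cos(π/20) = 0.9877.
√(1−ρ_J²) simplifies to sin(π/20) = 0.15643.
Then 2/(1+√(1−ρ_J²)) = 2/(1+0.15643); ω* = 2/1.15643 = 1.7295.
[ρ_SOR] ω* − 1 = 0.7295.

ω* = 1.7295, ρ_SOR = 0.7295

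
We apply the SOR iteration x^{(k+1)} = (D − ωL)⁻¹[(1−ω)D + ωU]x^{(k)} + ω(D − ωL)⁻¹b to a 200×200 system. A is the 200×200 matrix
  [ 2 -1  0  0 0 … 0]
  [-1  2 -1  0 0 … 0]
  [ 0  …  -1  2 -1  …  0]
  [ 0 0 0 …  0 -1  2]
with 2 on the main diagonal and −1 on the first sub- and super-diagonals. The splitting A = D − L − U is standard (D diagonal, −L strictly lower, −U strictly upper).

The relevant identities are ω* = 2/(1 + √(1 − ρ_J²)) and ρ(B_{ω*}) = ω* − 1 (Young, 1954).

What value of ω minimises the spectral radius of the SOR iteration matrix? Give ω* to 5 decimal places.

ω* = 1.96922

[ρ_J] n=200: ρ(B_J) = cos(π/(n+1)) = cos(π/201) = 0.99988.
root = sin(π/201) = 0.015629  (since 1−cos² = sin²).
Young: ω* = 2/(1+√(1−ρ_J²)) = 2/(1+0.015629) = 2/1.015629 = 1.96922.
ρ(B_{ω*}) = ω*−1 = 0.96922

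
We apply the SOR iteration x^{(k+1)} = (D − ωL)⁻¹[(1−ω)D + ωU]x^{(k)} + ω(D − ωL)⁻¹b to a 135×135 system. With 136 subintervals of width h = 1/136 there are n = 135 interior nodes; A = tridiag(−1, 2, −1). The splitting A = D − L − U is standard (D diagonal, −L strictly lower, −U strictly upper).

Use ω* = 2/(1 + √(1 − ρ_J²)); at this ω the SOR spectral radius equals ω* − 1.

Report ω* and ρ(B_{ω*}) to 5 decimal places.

ω* = 1.95485, ρ_SOR = 0.95485

With n=135, ρ(Jacobi) = cos(π/136) = 0.99973.
√(1 − cos²(π/136)) = sin(π/136) ≈ 0.023098.
Young: ω* = 2/(1+√(1−ρ_J²)) = 2/(1+0.023098) = 2/1.023098 = 1.95485.
Hence ρ(B_{ω*}) = 1.95485 − 1 = 0.95485.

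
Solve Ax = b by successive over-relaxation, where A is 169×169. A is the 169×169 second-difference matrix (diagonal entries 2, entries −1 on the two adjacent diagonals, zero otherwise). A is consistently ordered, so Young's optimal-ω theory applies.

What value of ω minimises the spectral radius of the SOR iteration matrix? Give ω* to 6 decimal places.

With n=169, ρ(Jacobi) = cos(π/170) = 0.999829.
1 − cos²(π/170) = sin²(π/170) ⇒ √(1−ρ_J²) = sin(π/170) = 0.0184789.
ω* = 2 / (1 + 0.0184789) = 2 / 1.0184789 ≈ 1.963713.
ρ_SOR = ω* − 1 ≈ 0.963713.

ω* = 1.963713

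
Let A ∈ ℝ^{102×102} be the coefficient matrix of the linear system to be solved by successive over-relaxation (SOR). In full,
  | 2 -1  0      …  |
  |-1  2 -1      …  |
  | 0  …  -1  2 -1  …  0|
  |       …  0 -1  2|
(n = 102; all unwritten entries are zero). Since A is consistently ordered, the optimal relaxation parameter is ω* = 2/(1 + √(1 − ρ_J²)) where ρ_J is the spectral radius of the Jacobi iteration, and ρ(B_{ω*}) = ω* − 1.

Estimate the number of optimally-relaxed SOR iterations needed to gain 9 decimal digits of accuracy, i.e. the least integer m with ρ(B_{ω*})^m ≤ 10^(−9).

m = 340

With n=102, ρ(Jacobi) = cos(π/103) = 0.9995349.
1 − cos²(π/103) = sin²(π/103) ⇒ √(1−ρ_J²) = sin(π/103) = 0.0304962.
ω* = 2/(1+0.0304962) = 1.9408126
ρ(B_{ω*}) = ω*−1 = 0.9408126
9·ln10 = 20.7233; −ln(0.9408126) = 0.0610113; m = ⌈20.7233/0.0610113⌉ = ⌈339.663⌉ = 340.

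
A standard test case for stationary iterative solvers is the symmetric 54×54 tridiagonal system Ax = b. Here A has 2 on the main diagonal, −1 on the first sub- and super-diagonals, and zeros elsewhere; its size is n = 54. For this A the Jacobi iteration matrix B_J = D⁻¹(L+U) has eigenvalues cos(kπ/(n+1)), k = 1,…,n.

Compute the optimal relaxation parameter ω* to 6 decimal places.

ω* = 1.891989

ρ_J = max_k |cos(kπ/55)| = cos(π/55) = 0.998369
√(1−ρ_J²) simplifies to sin(π/55) = 0.0570888.
Young: ω* = 2/(1+√(1−ρ_J²)) = 2/(1+0.0570888) = 2/1.0570888 = 1.891989.
ρ_SOR = ω* − 1 ≈ 0.891989.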